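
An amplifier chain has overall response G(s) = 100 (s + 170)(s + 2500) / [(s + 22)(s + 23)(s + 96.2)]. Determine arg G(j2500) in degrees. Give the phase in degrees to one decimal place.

-135.7°

∠(j2500 + 170) = arctan(2500/170) = 86.11°
∠(j2500 + 2500) = arctan(2500/2500) = 45.00°
∠(j2500 + 22) = arctan(2500/22) = 89.50°
∠(j2500 + 23) = arctan(2500/23) = 89.47°
∠(j2500 + 96.2) = arctan(2500/96.2) = 87.80°
∠G(j2500) = 86.11° + 45.00° − (89.50° + 89.47° + 87.80°) = -135.66°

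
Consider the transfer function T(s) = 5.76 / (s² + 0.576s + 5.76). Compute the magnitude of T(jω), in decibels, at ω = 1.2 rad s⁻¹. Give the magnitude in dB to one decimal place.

|(j1.2)² + 0.576(j1.2) + 5.76| = |4.32 + j0.6912| = 4.375
|T(j1.2)| = 5.76 / 4.375 = 1.3166
20 log₁₀(1.3166) = 2.39 dB

2.4 dB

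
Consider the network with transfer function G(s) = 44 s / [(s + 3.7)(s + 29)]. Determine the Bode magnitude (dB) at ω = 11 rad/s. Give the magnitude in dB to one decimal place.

2.6 dB

|j11| = 11
|j11 + 3.7| = √(11² + 3.7²) = 11.61
|j11 + 29| = √(11² + 29²) = 31.02
|G(j11)| = 44 × 11 / (11.61 × 31.02) = 1.3446
20 log₁₀(1.3446) = 2.57 dB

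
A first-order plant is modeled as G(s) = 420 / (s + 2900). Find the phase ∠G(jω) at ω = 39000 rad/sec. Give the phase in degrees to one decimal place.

∠(j39000 + 2900) = arctan(39000/2900) = 85.75°
∠G(j39000) = −85.75° = -85.75°

-85.7°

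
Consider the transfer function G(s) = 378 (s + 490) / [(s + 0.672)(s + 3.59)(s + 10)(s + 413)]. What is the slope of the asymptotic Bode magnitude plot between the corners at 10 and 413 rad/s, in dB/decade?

-60 dB/decade

In this band the factors already past their corner are: pole at 0.672, pole at 3.59, pole at 10; net slope = -60 dB/decade.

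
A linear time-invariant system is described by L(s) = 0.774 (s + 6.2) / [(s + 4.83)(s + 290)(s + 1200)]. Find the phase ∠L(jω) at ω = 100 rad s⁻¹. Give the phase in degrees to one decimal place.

-24.6 deg

∠(j100 + 6.2) = arctan(100/6.2) = 86.45°
∠(j100 + 4.83) = arctan(100/4.83) = 87.23°
∠(j100 + 290) = arctan(100/290) = 19.03°
∠(j100 + 1200) = arctan(100/1200) = 4.76°
∠L(j100) = 86.45° − (87.23° + 19.03° + 4.76°) = -24.57°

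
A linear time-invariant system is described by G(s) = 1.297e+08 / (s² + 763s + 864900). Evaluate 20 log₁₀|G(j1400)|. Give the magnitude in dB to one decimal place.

|(j1400)² + 763(j1400) + 864900| = |-1.0951e+06 + j1.0682e+06| = 1.53e+06
|G(j1400)| = 1.297e+08 / 1.53e+06 = 84.782
20 log₁₀(84.782) = 38.57 dB

38.6 dB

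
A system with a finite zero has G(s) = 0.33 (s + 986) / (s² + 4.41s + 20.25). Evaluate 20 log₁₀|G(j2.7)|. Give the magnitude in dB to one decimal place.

|j2.7 + 986| = √(2.7² + 986²) = 986
|(j2.7)² + 4.41(j2.7) + 20.25| = |12.96 + j11.907| = 17.6
|G(j2.7)| = 0.33 × 986 / 17.6 = 18.488
20 log₁₀(18.488) = 25.34 dB

25.3 dB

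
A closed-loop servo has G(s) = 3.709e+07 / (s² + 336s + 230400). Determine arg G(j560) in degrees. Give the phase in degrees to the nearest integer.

-114°

∠[(j560)² + 336(j560) + 230400] = ∠[-83200 + j1.8816e+05] = 113.85°
∠G(j560) = −113.85° = -113.85°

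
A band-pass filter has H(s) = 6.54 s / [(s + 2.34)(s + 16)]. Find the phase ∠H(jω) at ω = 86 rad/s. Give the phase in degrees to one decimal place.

-77.9°

∠(j86) = 90.00°
∠(j86 + 2.34) = arctan(86/2.34) = 88.44°
∠(j86 + 16) = arctan(86/16) = 79.46°
∠H(j86) = 90.00° − (88.44° + 79.46°) = -77.90°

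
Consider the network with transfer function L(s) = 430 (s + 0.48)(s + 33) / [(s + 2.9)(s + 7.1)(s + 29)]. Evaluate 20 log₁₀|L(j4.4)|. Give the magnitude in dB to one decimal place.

|j4.4 + 0.48| = √(4.4² + 0.48²) = 4.426
|j4.4 + 33| = √(4.4² + 33²) = 33.29
|j4.4 + 2.9| = √(4.4² + 2.9²) = 5.27
|j4.4 + 7.1| = √(4.4² + 7.1²) = 8.353
|j4.4 + 29| = √(4.4² + 29²) = 29.33
|L(j4.4)| = 430 × 4.426 × 33.29 / (5.27 × 8.353 × 29.33) = 49.076
20 log₁₀(49.076) = 33.82 dB

33.8 dB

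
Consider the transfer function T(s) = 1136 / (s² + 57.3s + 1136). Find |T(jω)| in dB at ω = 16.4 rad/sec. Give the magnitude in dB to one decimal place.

|(j16.4)² + 57.3(j16.4) + 1136| = |867.04 + j939.72| = 1279
|T(j16.4)| = 1136 / 1279 = 0.88847
20 log₁₀(0.88847) = -1.03 dB

-1.0 dB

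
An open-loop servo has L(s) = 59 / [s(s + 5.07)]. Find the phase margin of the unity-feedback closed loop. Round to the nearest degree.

Gain crossover: |L(jω)| = 1 at ω ≈ 6.89 rad/sec.
∠L(j6.89) = −90° − arctan(6.89/5.07) ≈ -143.67°
PM = 180° + (-143.67°) = 36.33°

36°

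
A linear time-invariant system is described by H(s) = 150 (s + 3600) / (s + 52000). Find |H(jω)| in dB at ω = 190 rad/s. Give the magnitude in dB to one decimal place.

20.3 dB

|j190 + 3600| = √(190² + 3600²) = 3605
|j190 + 52000| = √(190² + 52000²) = 5.2e+04
|H(j190)| = 150 × 3605 / 5.2e+04 = 10.399
20 log₁₀(10.399) = 20.34 dB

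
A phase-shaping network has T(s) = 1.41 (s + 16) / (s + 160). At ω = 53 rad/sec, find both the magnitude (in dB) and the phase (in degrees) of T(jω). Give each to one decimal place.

|j53 + 16| = √(53² + 16²) = 55.36
|j53 + 160| = √(53² + 160²) = 168.5
|T(j53)| = 1.41 × 55.36 / 168.5 = 0.46313
20 log₁₀(0.46313) = -6.69 dB
∠(j53 + 16) = arctan(53/16) = 73.20°
∠(j53 + 160) = arctan(53/160) = 18.33°
∠T(j53) = 73.20° − 18.33° = 54.87°

|T| = -6.7 dB, ∠T = 54.9°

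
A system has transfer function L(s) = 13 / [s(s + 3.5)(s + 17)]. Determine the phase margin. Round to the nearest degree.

86°

Gain crossover: |L(jω)| = 1 at ω ≈ 0.218 rad/s.
∠L(j0.218) = −90° − arctan(0.218/3.5) − arctan(0.218/17) ≈ -94.30°
PM = 180° + (-94.30°) = 85.70°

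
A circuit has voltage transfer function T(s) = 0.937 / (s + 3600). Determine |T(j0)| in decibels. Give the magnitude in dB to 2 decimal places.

-71.69 dB

T(0) = 0.937 / 3600 = 0.00026028
20 log₁₀(0.00026028) = -71.691 dB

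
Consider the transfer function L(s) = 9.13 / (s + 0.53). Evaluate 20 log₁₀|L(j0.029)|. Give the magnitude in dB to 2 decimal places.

|j0.029 + 0.53| = √(0.029² + 0.53²) = 0.5308
|L(j0.029)| = 9.13 / 0.5308 = 17.201
20 log₁₀(17.201) = 24.711 dB

24.71 dB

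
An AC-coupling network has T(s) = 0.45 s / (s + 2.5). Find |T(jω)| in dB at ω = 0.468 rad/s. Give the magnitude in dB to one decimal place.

-21.6 dB

|j0.468| = 0.468
|j0.468 + 2.5| = √(0.468² + 2.5²) = 2.543
|T(j0.468)| = 0.45 × 0.468 / 2.543 = 0.082802
20 log₁₀(0.082802) = -21.64 dB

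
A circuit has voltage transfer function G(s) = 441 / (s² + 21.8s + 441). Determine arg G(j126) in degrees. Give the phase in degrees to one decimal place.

-169.9 deg

∠[(j126)² + 21.8(j126) + 441] = ∠[-15435 + j2746.8] = 169.91°
∠G(j126) = −169.91° = -169.91°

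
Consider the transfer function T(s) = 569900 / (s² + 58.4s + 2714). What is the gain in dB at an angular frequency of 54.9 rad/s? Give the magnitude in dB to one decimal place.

45.0 dB

|(j54.9)² + 58.4(j54.9) + 2714| = |-300.01 + j3206.2| = 3220
|T(j54.9)| = 569900 / 3220 = 176.98
20 log₁₀(176.98) = 44.96 dB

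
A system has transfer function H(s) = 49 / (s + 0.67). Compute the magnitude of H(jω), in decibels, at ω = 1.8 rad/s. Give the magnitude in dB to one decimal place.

|j1.8 + 0.67| = √(1.8² + 0.67²) = 1.921
|H(j1.8)| = 49 / 1.921 = 25.512
20 log₁₀(25.512) = 28.13 dB

28.1 dB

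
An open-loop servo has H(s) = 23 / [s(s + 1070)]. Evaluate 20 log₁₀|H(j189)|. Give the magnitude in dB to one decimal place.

-79.0 dB

|j189 + 1070| = √(189² + 1070²) = 1087
|j189| = 189
|H(j189)| = 23 / (1087 × 189) = 0.000112
20 log₁₀(0.000112) = -79.02 dB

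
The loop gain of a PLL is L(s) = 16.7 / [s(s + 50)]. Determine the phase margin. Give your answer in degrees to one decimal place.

89.6°

Gain crossover: |L(jω)| = 1 at ω ≈ 0.334 rad/s.
∠L(j0.334) = −90° − arctan(0.334/50) ≈ -90.38°
PM = 180° + (-90.38°) = 89.62°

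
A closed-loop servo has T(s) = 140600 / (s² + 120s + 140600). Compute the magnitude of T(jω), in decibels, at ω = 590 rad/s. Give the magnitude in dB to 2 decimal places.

-3.86 dB

|(j590)² + 120(j590) + 140600| = |-2.075e+05 + j70800| = 2.192e+05
|T(j590)| = 140600 / 2.192e+05 = 0.64129
20 log₁₀(0.64129) = -3.859 dB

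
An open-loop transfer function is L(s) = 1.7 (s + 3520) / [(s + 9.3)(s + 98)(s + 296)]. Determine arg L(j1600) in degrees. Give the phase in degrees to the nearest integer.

∠(j1600 + 3520) = arctan(1600/3520) = 24.44°
∠(j1600 + 9.3) = arctan(1600/9.3) = 89.67°
∠(j1600 + 98) = arctan(1600/98) = 86.50°
∠(j1600 + 296) = arctan(1600/296) = 79.52°
∠L(j1600) = 24.44° − (89.67° + 86.50° + 79.52°) = -231.24°

-231 deg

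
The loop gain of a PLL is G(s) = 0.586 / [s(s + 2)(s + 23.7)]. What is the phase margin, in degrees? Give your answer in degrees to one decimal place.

Gain crossover: |G(jω)| = 1 at ω ≈ 0.0124 rad s⁻¹.
∠G(j0.0124) = −90° − arctan(0.0124/2) − arctan(0.0124/23.7) ≈ -90.38°
PM = 180° + (-90.38°) = 89.62°

89.6 deg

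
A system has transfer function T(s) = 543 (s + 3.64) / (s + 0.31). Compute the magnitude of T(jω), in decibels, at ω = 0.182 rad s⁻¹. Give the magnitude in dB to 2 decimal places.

|j0.182 + 3.64| = √(0.182² + 3.64²) = 3.645
|j0.182 + 0.31| = √(0.182² + 0.31²) = 0.3595
|T(j0.182)| = 543 × 3.645 / 0.3595 = 5505.2
20 log₁₀(5505.2) = 74.815 dB

74.82 dB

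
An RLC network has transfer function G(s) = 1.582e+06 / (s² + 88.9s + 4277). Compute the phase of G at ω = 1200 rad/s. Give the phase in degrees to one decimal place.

-175.8°

∠[(j1200)² + 88.9(j1200) + 4277] = ∠[-1.4357e+06 + j1.0668e+05] = 175.75°
∠G(j1200) = −175.75° = -175.75°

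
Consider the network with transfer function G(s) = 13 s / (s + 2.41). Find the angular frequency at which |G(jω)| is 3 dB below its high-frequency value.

2.41 rad/sec

For a single-pole high-pass, the −3 dB point is at the pole: ω = 2.41 rad/sec.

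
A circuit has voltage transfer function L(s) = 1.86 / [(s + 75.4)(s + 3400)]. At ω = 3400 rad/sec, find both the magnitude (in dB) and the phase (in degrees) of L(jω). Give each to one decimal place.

|j3400 + 75.4| = √(3400² + 75.4²) = 3401
|j3400 + 3400| = √(3400² + 3400²) = 4808
|L(j3400)| = 1.86 / (3401 × 4808) = 1.1375e-07
20 log₁₀(1.1375e-07) = -138.88 dB
∠(j3400 + 75.4) = arctan(3400/75.4) = 88.73°
∠(j3400 + 3400) = arctan(3400/3400) = 45.00°
∠L(j3400) = − (88.73° + 45.00°) = -133.73°

|L| = -138.9 dB, ∠L = -133.7 deg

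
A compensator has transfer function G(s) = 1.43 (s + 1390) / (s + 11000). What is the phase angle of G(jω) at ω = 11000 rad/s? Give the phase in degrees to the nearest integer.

∠(j11000 + 1390) = arctan(11000/1390) = 82.80°
∠(j11000 + 11000) = arctan(11000/11000) = 45.00°
∠G(j11000) = 82.80° − 45.00° = 37.80°

38 deg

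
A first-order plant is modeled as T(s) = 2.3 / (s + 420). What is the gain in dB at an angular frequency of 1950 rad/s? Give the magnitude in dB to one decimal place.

-58.8 dB

|j1950 + 420| = √(1950² + 420²) = 1995
|T(j1950)| = 2.3 / 1995 = 0.001153
20 log₁₀(0.001153) = -58.76 dB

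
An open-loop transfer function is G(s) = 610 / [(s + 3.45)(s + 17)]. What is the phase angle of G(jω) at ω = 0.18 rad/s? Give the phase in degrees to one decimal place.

-3.6°

∠(j0.18 + 3.45) = arctan(0.18/3.45) = 2.99°
∠(j0.18 + 17) = arctan(0.18/17) = 0.61°
∠G(j0.18) = − (2.99° + 0.61°) = -3.59°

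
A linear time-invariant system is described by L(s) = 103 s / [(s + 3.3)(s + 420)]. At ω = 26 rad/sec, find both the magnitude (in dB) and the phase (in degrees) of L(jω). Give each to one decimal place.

|j26| = 26
|j26 + 3.3| = √(26² + 3.3²) = 26.21
|j26 + 420| = √(26² + 420²) = 420.8
|L(j26)| = 103 × 26 / (26.21 × 420.8) = 0.24282
20 log₁₀(0.24282) = -12.29 dB
∠(j26) = 90.00°
∠(j26 + 3.3) = arctan(26/3.3) = 82.77°
∠(j26 + 420) = arctan(26/420) = 3.54°
∠L(j26) = 90.00° − (82.77° + 3.54°) = 3.69°

|L| = -12.3 dB, ∠L = 3.7°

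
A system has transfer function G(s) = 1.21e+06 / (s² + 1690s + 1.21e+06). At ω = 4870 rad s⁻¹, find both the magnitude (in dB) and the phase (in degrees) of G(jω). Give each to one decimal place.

|(j4870)² + 1690(j4870) + 1.21e+06| = |-2.2507e+07 + j8.2303e+06| = 2.396e+07
|G(j4870)| = 1.21e+06 / 2.396e+07 = 0.050491
20 log₁₀(0.050491) = -25.94 dB
∠[(j4870)² + 1690(j4870) + 1.21e+06] = ∠[-2.2507e+07 + j8.2303e+06] = 159.91°
∠G(j4870) = −159.91° = -159.91°

|G| = -25.9 dB, ∠G = -159.9°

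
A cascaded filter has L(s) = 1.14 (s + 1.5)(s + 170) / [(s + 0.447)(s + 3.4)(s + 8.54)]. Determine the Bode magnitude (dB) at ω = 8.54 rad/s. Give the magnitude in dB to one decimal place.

|j8.54 + 1.5| = √(8.54² + 1.5²) = 8.671
|j8.54 + 170| = √(8.54² + 170²) = 170.2
|j8.54 + 0.447| = √(8.54² + 0.447²) = 8.552
|j8.54 + 3.4| = √(8.54² + 3.4²) = 9.192
|j8.54 + 8.54| = √(8.54² + 8.54²) = 12.08
|L(j8.54)| = 1.14 × 8.671 × 170.2 / (8.552 × 9.192 × 12.08) = 1.7723
20 log₁₀(1.7723) = 4.97 dB

5.0 dB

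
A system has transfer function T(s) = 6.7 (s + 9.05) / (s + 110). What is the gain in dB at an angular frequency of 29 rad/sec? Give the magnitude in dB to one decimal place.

5.1 dB

|j29 + 9.05| = √(29² + 9.05²) = 30.38
|j29 + 110| = √(29² + 110²) = 113.8
|T(j29)| = 6.7 × 30.38 / 113.8 = 1.7892
20 log₁₀(1.7892) = 5.05 dB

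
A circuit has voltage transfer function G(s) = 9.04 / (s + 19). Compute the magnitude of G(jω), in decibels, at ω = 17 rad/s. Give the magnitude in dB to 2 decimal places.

-9.01 dB

|j17 + 19| = √(17² + 19²) = 25.5
|G(j17)| = 9.04 / 25.5 = 0.35458
20 log₁₀(0.35458) = -9.006 dB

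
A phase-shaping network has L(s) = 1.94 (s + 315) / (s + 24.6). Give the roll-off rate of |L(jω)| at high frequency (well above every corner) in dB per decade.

With 1 zero and 1 pole, the high-frequency asymptotic slope is 20 × (1 − 1) = 0 dB/decade.

0 dB/decade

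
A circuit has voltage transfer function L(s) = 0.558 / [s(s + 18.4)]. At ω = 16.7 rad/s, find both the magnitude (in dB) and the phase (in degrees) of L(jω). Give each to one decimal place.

|j16.7 + 18.4| = √(16.7² + 18.4²) = 24.85
|j16.7| = 16.7
|L(j16.7)| = 0.558 / (24.85 × 16.7) = 0.0013447
20 log₁₀(0.0013447) = -57.43 dB
∠(j16.7 + 18.4) = arctan(16.7/18.4) = 42.23°
∠(j16.7) = 90.00°
∠L(j16.7) = − (42.23° + 90.00°) = -132.23°

|L| = -57.4 dB, ∠L = -132.2°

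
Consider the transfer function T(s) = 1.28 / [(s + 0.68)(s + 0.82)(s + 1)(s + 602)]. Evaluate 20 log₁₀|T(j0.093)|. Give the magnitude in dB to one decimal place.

-48.5 dB

|j0.093 + 0.68| = √(0.093² + 0.68²) = 0.6863
|j0.093 + 0.82| = √(0.093² + 0.82²) = 0.8253
|j0.093 + 1| = √(0.093² + 1²) = 1.004
|j0.093 + 602| = √(0.093² + 602²) = 602
|T(j0.093)| = 1.28 / (0.6863 × 0.8253 × 1.004 × 602) = 0.0037378
20 log₁₀(0.0037378) = -48.55 dB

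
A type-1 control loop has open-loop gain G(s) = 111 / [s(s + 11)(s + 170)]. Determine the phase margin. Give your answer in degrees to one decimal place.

Gain crossover: |G(jω)| = 1 at ω ≈ 0.0594 rad/sec.
∠G(j0.0594) = −90° − arctan(0.0594/11) − arctan(0.0594/170) ≈ -90.33°
PM = 180° + (-90.33°) = 89.67°

89.7°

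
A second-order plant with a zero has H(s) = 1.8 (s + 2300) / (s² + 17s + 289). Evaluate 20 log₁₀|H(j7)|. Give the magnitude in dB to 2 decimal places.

|j7 + 2300| = √(7² + 2300²) = 2300
|(j7)² + 17(j7) + 289| = |240 + j119| = 267.9
|H(j7)| = 1.8 × 2300 / 267.9 = 15.455
20 log₁₀(15.455) = 23.781 dB

23.78 dB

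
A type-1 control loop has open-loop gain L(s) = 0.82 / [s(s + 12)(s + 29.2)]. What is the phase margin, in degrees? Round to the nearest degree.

Gain crossover: |L(jω)| = 1 at ω ≈ 0.00234 rad/sec.
∠L(j0.00234) = −90° − arctan(0.00234/12) − arctan(0.00234/29.2) ≈ -90.02°
PM = 180° + (-90.02°) = 89.98°

90 deg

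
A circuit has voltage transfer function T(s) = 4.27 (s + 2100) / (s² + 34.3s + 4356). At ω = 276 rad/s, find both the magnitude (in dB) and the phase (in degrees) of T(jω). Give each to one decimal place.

|T| = -18.1 dB, ∠T = -165.0°

|j276 + 2100| = √(276² + 2100²) = 2118
|(j276)² + 34.3(j276) + 4356| = |-71820 + j9466.8| = 7.244e+04
|T(j276)| = 4.27 × 2118 / 7.244e+04 = 0.12485
20 log₁₀(0.12485) = -18.07 dB
∠(j276 + 2100) = arctan(276/2100) = 7.49°
∠[(j276)² + 34.3(j276) + 4356] = ∠[-71820 + j9466.8] = 172.49°
∠T(j276) = 7.49° − 172.49° = -165.00°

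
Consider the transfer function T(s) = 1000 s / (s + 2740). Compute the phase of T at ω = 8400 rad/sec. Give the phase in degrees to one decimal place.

∠(j8400) = 90.00°
∠(j8400 + 2740) = arctan(8400/2740) = 71.93°
∠T(j8400) = 90.00° − 71.93° = 18.07°

18.1°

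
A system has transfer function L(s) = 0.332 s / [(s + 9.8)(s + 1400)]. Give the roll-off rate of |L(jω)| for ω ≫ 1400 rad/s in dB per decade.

With 1 zero and 2 poles, the high-frequency asymptotic slope is 20 × (1 − 2) = -20 dB/decade.

-20 dB/decade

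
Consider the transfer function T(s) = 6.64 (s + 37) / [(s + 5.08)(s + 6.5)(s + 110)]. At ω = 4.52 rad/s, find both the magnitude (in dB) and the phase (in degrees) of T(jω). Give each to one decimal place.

|T| = -27.6 dB, ∠T = -71.9°

|j4.52 + 37| = √(4.52² + 37²) = 37.28
|j4.52 + 5.08| = √(4.52² + 5.08²) = 6.8
|j4.52 + 6.5| = √(4.52² + 6.5²) = 7.917
|j4.52 + 110| = √(4.52² + 110²) = 110.1
|T(j4.52)| = 6.64 × 37.28 / (6.8 × 7.917 × 110.1) = 0.041761
20 log₁₀(0.041761) = -27.58 dB
∠(j4.52 + 37) = arctan(4.52/37) = 6.96°
∠(j4.52 + 5.08) = arctan(4.52/5.08) = 41.66°
∠(j4.52 + 6.5) = arctan(4.52/6.5) = 34.81°
∠(j4.52 + 110) = arctan(4.52/110) = 2.35°
∠T(j4.52) = 6.96° − (41.66° + 34.81° + 2.35°) = -71.86°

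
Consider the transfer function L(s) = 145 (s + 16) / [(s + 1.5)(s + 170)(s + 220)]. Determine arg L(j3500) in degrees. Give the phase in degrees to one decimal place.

∠(j3500 + 16) = arctan(3500/16) = 89.74°
∠(j3500 + 1.5) = arctan(3500/1.5) = 89.98°
∠(j3500 + 170) = arctan(3500/170) = 87.22°
∠(j3500 + 220) = arctan(3500/220) = 86.40°
∠L(j3500) = 89.74° − (89.98° + 87.22° + 86.40°) = -173.86°

-173.9°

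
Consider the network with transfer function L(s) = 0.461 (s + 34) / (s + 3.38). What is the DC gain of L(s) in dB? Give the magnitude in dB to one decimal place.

L(0) = 0.461 × 34 / 3.38 = 4.6373
20 log₁₀(4.6373) = 13.33 dB

13.3 dB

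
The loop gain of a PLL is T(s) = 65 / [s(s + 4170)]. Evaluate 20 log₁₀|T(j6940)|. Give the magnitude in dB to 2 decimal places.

-118.73 dB

|j6940 + 4170| = √(6940² + 4170²) = 8096
|j6940| = 6940
|T(j6940)| = 65 / (8096 × 6940) = 1.1568e-06
20 log₁₀(1.1568e-06) = -118.735 dB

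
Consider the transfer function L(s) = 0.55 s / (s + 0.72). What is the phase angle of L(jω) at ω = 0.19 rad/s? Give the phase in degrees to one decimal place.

75.2 deg

∠(j0.19) = 90.00°
∠(j0.19 + 0.72) = arctan(0.19/0.72) = 14.78°
∠L(j0.19) = 90.00° − 14.78° = 75.22°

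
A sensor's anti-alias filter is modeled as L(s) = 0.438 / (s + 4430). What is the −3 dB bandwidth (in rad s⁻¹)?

4430 rad s⁻¹

For a single-pole low-pass, the −3 dB point is at the pole: ω = 4430 rad s⁻¹.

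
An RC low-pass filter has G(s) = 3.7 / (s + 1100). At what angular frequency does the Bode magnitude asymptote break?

1100 rad/s

The single real pole at s = −1100 gives a corner at ω = 1100 rad/s.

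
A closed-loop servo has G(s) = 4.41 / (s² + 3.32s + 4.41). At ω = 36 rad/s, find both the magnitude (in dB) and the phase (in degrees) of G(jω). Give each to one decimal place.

|G| = -49.4 dB, ∠G = -174.7°

|(j36)² + 3.32(j36) + 4.41| = |-1291.6 + j119.52| = 1297
|G(j36)| = 4.41 / 1297 = 0.0033999
20 log₁₀(0.0033999) = -49.37 dB
∠[(j36)² + 3.32(j36) + 4.41] = ∠[-1291.6 + j119.52] = 174.71°
∠G(j36) = −174.71° = -174.71°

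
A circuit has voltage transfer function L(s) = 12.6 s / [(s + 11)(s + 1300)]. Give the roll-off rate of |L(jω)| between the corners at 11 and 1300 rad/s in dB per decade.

In this band the factors already past their corner are: 1 differentiator zero, pole at 11; net slope = 0 dB/decade.

0 dB/decade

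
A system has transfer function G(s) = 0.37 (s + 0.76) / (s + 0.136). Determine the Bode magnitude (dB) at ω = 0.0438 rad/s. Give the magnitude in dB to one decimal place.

5.9 dB

|j0.0438 + 0.76| = √(0.0438² + 0.76²) = 0.7613
|j0.0438 + 0.136| = √(0.0438² + 0.136²) = 0.1429
|G(j0.0438)| = 0.37 × 0.7613 / 0.1429 = 1.9714
20 log₁₀(1.9714) = 5.90 dB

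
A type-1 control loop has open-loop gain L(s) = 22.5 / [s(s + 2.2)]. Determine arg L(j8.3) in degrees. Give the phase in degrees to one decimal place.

∠(j8.3 + 2.2) = arctan(8.3/2.2) = 75.15°
∠(j8.3) = 90.00°
∠L(j8.3) = − (75.15° + 90.00°) = -165.15°

-165.2°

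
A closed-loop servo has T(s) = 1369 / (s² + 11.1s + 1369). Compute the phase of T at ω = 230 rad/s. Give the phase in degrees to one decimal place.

-177.2°

∠[(j230)² + 11.1(j230) + 1369] = ∠[-51531 + j2553] = 177.16°
∠T(j230) = −177.16° = -177.16°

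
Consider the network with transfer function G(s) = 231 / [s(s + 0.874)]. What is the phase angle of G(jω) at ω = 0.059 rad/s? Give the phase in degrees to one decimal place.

-93.9 deg

∠(j0.059 + 0.874) = arctan(0.059/0.874) = 3.86°
∠(j0.059) = 90.00°
∠G(j0.059) = − (3.86° + 90.00°) = -93.86°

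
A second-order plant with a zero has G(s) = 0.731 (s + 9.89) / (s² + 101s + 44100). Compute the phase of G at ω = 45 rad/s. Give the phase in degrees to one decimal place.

71.4 deg

∠(j45 + 9.89) = arctan(45/9.89) = 77.60°
∠[(j45)² + 101(j45) + 44100] = ∠[42075 + j4545] = 6.17°
∠G(j45) = 77.60° − 6.17° = 71.44°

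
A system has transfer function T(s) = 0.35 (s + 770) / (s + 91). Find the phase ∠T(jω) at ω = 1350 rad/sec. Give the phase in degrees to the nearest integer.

-26°

∠(j1350 + 770) = arctan(1350/770) = 60.30°
∠(j1350 + 91) = arctan(1350/91) = 86.14°
∠T(j1350) = 60.30° − 86.14° = -25.84°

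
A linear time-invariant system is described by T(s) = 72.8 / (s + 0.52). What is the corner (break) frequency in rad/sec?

The single real pole at s = −0.52 gives a corner at ω = 0.52 rad/sec.

0.52 rad/sec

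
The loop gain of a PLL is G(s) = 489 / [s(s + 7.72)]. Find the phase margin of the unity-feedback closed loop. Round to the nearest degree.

20°

Gain crossover: |G(jω)| = 1 at ω ≈ 21.5 rad s⁻¹.
∠G(j21.5) = −90° − arctan(21.5/7.72) ≈ -160.21°
PM = 180° + (-160.21°) = 19.79°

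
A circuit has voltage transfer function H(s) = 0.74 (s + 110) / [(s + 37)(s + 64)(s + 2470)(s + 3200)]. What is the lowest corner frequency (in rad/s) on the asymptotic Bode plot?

Break frequencies occur at each pole and zero magnitude: 37 rad/s, 64 rad/s, 110 rad/s, 2470 rad/s, 3200 rad/s.
The lowest is 37 rad/s.

37 rad/s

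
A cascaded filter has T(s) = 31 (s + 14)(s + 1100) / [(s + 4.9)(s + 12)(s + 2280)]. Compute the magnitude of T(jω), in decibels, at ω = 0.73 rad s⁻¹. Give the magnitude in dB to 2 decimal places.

|j0.73 + 14| = √(0.73² + 14²) = 14.02
|j0.73 + 1100| = √(0.73² + 1100²) = 1100
|j0.73 + 4.9| = √(0.73² + 4.9²) = 4.954
|j0.73 + 12| = √(0.73² + 12²) = 12.02
|j0.73 + 2280| = √(0.73² + 2280²) = 2280
|T(j0.73)| = 31 × 14.02 × 1100 / (4.954 × 12.02 × 2280) = 3.5204
20 log₁₀(3.5204) = 10.932 dB

10.93 dB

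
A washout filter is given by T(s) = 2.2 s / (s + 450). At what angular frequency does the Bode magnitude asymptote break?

The single real pole at s = −450 gives a corner at ω = 450 rad/sec.

450 rad/sec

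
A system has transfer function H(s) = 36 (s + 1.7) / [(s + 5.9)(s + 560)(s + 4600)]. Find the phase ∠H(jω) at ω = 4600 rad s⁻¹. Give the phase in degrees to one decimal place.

∠(j4600 + 1.7) = arctan(4600/1.7) = 89.98°
∠(j4600 + 5.9) = arctan(4600/5.9) = 89.93°
∠(j4600 + 560) = arctan(4600/560) = 83.06°
∠(j4600 + 4600) = arctan(4600/4600) = 45.00°
∠H(j4600) = 89.98° − (89.93° + 83.06° + 45.00°) = -128.01°

-128.0°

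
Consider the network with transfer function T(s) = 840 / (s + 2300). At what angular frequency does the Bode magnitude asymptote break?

2300 rad/sec

The single real pole at s = −2300 gives a corner at ω = 2300 rad/sec.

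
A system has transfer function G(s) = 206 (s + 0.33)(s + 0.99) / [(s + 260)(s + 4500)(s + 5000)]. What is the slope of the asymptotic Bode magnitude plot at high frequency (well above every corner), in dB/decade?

-20 dB/decade

With 2 zeros and 3 poles, the high-frequency asymptotic slope is 20 × (2 − 3) = -20 dB/decade.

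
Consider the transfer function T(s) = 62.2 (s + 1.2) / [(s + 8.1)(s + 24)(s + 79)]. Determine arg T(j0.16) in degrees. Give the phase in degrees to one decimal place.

6.0°

∠(j0.16 + 1.2) = arctan(0.16/1.2) = 7.59°
∠(j0.16 + 8.1) = arctan(0.16/8.1) = 1.13°
∠(j0.16 + 24) = arctan(0.16/24) = 0.38°
∠(j0.16 + 79) = arctan(0.16/79) = 0.12°
∠T(j0.16) = 7.59° − (1.13° + 0.38° + 0.12°) = 5.97°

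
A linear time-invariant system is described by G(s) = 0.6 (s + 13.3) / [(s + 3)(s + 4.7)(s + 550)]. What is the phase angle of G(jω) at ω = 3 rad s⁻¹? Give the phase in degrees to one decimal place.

-65.2 deg

∠(j3 + 13.3) = arctan(3/13.3) = 12.71°
∠(j3 + 3) = arctan(3/3) = 45.00°
∠(j3 + 4.7) = arctan(3/4.7) = 32.55°
∠(j3 + 550) = arctan(3/550) = 0.31°
∠G(j3) = 12.71° − (45.00° + 32.55° + 0.31°) = -65.15°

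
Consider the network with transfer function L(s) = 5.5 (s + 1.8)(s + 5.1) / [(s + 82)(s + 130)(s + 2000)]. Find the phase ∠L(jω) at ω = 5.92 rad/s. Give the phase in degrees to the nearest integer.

115°

∠(j5.92 + 1.8) = arctan(5.92/1.8) = 73.09°
∠(j5.92 + 5.1) = arctan(5.92/5.1) = 49.26°
∠(j5.92 + 82) = arctan(5.92/82) = 4.13°
∠(j5.92 + 130) = arctan(5.92/130) = 2.61°
∠(j5.92 + 2000) = arctan(5.92/2000) = 0.17°
∠L(j5.92) = 73.09° + 49.26° − (4.13° + 2.61° + 0.17°) = 115.44°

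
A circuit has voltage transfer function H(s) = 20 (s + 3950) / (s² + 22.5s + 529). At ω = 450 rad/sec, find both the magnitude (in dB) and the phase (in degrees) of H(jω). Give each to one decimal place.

|j450 + 3950| = √(450² + 3950²) = 3976
|(j450)² + 22.5(j450) + 529| = |-2.0197e+05 + j10125| = 2.022e+05
|H(j450)| = 20 × 3976 / 2.022e+05 = 0.39318
20 log₁₀(0.39318) = -8.11 dB
∠(j450 + 3950) = arctan(450/3950) = 6.50°
∠[(j450)² + 22.5(j450) + 529] = ∠[-2.0197e+05 + j10125] = 177.13°
∠H(j450) = 6.50° − 177.13° = -170.63°

|H| = -8.1 dB, ∠H = -170.6°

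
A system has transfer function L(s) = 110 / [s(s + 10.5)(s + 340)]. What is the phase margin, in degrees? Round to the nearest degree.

90°

Gain crossover: |L(jω)| = 1 at ω ≈ 0.0308 rad s⁻¹.
∠L(j0.0308) = −90° − arctan(0.0308/10.5) − arctan(0.0308/340) ≈ -90.17°
PM = 180° + (-90.17°) = 89.83°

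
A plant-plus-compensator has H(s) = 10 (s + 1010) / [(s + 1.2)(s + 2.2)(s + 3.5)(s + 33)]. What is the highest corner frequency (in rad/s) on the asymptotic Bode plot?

Break frequencies occur at each pole and zero magnitude: 1.2 rad/s, 2.2 rad/s, 3.5 rad/s, 33 rad/s, 1010 rad/s.
The highest is 1010 rad/s.

1010 rad/s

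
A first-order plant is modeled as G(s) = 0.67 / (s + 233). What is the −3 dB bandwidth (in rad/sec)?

For a single-pole low-pass, the −3 dB point is at the pole: ω = 233 rad/sec.

233 rad/sec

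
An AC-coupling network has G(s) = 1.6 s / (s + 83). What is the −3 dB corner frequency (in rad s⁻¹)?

For a single-pole high-pass, the −3 dB point is at the pole: ω = 83 rad s⁻¹.

83 rad s⁻¹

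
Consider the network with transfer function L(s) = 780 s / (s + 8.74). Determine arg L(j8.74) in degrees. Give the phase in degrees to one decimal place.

45.0 deg

∠(j8.74) = 90.00°
∠(j8.74 + 8.74) = arctan(8.74/8.74) = 45.00°
∠L(j8.74) = 90.00° − 45.00° = 45.00°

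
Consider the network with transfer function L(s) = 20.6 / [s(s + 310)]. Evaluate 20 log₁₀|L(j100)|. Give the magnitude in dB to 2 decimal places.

|j100 + 310| = √(100² + 310²) = 325.7
|j100| = 100
|L(j100)| = 20.6 / (325.7 × 100) = 0.00063243
20 log₁₀(0.00063243) = -63.980 dB

-63.98 dB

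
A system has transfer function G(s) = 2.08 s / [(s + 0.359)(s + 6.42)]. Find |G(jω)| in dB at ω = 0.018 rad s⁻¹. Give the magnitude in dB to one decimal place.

|j0.018| = 0.018
|j0.018 + 0.359| = √(0.018² + 0.359²) = 0.3595
|j0.018 + 6.42| = √(0.018² + 6.42²) = 6.42
|G(j0.018)| = 2.08 × 0.018 / (0.3595 × 6.42) = 0.016224
20 log₁₀(0.016224) = -35.80 dB

-35.8 dB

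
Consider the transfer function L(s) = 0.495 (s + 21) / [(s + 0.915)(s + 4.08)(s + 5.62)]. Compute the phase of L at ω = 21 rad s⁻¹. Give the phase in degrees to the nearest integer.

∠(j21 + 21) = arctan(21/21) = 45.00°
∠(j21 + 0.915) = arctan(21/0.915) = 87.51°
∠(j21 + 4.08) = arctan(21/4.08) = 79.01°
∠(j21 + 5.62) = arctan(21/5.62) = 75.02°
∠L(j21) = 45.00° − (87.51° + 79.01° + 75.02°) = -196.53°

-197°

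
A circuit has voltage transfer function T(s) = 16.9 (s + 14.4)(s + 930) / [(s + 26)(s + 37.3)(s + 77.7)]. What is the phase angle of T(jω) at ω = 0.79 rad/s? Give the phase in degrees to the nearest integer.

∠(j0.79 + 14.4) = arctan(0.79/14.4) = 3.14°
∠(j0.79 + 930) = arctan(0.79/930) = 0.05°
∠(j0.79 + 26) = arctan(0.79/26) = 1.74°
∠(j0.79 + 37.3) = arctan(0.79/37.3) = 1.21°
∠(j0.79 + 77.7) = arctan(0.79/77.7) = 0.58°
∠T(j0.79) = 3.14° + 0.05° − (1.74° + 1.21° + 0.58°) = -0.35°

-0°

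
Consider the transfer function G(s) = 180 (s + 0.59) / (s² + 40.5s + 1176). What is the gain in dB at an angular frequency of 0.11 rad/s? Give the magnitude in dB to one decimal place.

-20.7 dB

|j0.11 + 0.59| = √(0.11² + 0.59²) = 0.6002
|(j0.11)² + 40.5(j0.11) + 1176| = |1176 + j4.455| = 1176
|G(j0.11)| = 180 × 0.6002 / 1176 = 0.091863
20 log₁₀(0.091863) = -20.74 dB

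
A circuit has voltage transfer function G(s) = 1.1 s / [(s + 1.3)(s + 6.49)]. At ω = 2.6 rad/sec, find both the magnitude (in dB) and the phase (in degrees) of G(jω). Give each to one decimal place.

|j2.6| = 2.6
|j2.6 + 1.3| = √(2.6² + 1.3²) = 2.907
|j2.6 + 6.49| = √(2.6² + 6.49²) = 6.991
|G(j2.6)| = 1.1 × 2.6 / (2.907 × 6.991) = 0.14073
20 log₁₀(0.14073) = -17.03 dB
∠(j2.6) = 90.00°
∠(j2.6 + 1.3) = arctan(2.6/1.3) = 63.43°
∠(j2.6 + 6.49) = arctan(2.6/6.49) = 21.83°
∠G(j2.6) = 90.00° − (63.43° + 21.83°) = 4.73°

|G| = -17.0 dB, ∠G = 4.7°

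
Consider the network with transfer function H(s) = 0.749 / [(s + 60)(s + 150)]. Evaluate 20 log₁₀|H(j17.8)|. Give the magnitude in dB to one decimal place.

-82.0 dB

|j17.8 + 60| = √(17.8² + 60²) = 62.58
|j17.8 + 150| = √(17.8² + 150²) = 151.1
|H(j17.8)| = 0.749 / (62.58 × 151.1) = 7.9229e-05
20 log₁₀(7.9229e-05) = -82.02 dB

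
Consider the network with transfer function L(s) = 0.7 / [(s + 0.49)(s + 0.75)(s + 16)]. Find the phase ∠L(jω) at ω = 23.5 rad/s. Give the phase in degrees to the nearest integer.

-233°

∠(j23.5 + 0.49) = arctan(23.5/0.49) = 88.81°
∠(j23.5 + 0.75) = arctan(23.5/0.75) = 88.17°
∠(j23.5 + 16) = arctan(23.5/16) = 55.75°
∠L(j23.5) = − (88.81° + 88.17° + 55.75°) = -232.73°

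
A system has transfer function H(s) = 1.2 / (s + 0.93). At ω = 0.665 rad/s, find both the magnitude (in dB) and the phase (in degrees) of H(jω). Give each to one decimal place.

|H| = 0.4 dB, ∠H = -35.6°

|j0.665 + 0.93| = √(0.665² + 0.93²) = 1.143
|H(j0.665)| = 1.2 / 1.143 = 1.0496
20 log₁₀(1.0496) = 0.42 dB
∠(j0.665 + 0.93) = arctan(0.665/0.93) = 35.57°
∠H(j0.665) = −35.57° = -35.57°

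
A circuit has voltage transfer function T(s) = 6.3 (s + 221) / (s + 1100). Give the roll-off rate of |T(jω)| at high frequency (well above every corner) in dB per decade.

With 1 zero and 1 pole, the high-frequency asymptotic slope is 20 × (1 − 1) = 0 dB/decade.

0 dB/decade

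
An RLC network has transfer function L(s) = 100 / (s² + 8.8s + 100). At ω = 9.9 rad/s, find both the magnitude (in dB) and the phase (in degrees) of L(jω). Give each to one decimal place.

|L| = 1.2 dB, ∠L = -88.7 deg

|(j9.9)² + 8.8(j9.9) + 100| = |1.99 + j87.12| = 87.14
|L(j9.9)| = 100 / 87.14 = 1.1475
20 log₁₀(1.1475) = 1.20 dB
∠[(j9.9)² + 8.8(j9.9) + 100] = ∠[1.99 + j87.12] = 88.69°
∠L(j9.9) = −88.69° = -88.69°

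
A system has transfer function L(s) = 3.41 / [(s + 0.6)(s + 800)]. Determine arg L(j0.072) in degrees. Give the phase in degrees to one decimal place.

∠(j0.072 + 0.6) = arctan(0.072/0.6) = 6.84°
∠(j0.072 + 800) = arctan(0.072/800) = 0.01°
∠L(j0.072) = − (6.84° + 0.01°) = -6.85°

-6.8°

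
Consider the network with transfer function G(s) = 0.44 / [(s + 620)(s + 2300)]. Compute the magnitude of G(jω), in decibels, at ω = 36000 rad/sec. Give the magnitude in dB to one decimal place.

-189.4 dB

|j36000 + 620| = √(36000² + 620²) = 3.601e+04
|j36000 + 2300| = √(36000² + 2300²) = 3.607e+04
|G(j36000)| = 0.44 / (3.601e+04 × 3.607e+04) = 3.3877e-10
20 log₁₀(3.3877e-10) = -189.40 dB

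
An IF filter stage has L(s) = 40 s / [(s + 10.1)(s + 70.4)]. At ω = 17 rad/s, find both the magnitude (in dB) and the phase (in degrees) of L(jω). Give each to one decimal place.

|j17| = 17
|j17 + 10.1| = √(17² + 10.1²) = 19.77
|j17 + 70.4| = √(17² + 70.4²) = 72.42
|L(j17)| = 40 × 17 / (19.77 × 72.42) = 0.47483
20 log₁₀(0.47483) = -6.47 dB
∠(j17) = 90.00°
∠(j17 + 10.1) = arctan(17/10.1) = 59.28°
∠(j17 + 70.4) = arctan(17/70.4) = 13.58°
∠L(j17) = 90.00° − (59.28° + 13.58°) = 17.14°

|L| = -6.5 dB, ∠L = 17.1°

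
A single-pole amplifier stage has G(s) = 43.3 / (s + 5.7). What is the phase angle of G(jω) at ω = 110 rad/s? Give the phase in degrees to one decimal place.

-87.0 deg

∠(j110 + 5.7) = arctan(110/5.7) = 87.03°
∠G(j110) = −87.03° = -87.03°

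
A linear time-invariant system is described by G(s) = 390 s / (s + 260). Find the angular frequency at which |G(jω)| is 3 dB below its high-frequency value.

260 rad/s

For a single-pole high-pass, the −3 dB point is at the pole: ω = 260 rad/s.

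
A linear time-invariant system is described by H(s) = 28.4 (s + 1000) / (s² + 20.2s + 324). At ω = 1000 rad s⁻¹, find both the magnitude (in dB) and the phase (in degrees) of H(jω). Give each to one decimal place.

|H| = -27.9 dB, ∠H = -133.8 deg

|j1000 + 1000| = √(1000² + 1000²) = 1414
|(j1000)² + 20.2(j1000) + 324| = |-9.9968e+05 + j20200| = 9.999e+05
|H(j1000)| = 28.4 × 1414 / 9.999e+05 = 0.040168
20 log₁₀(0.040168) = -27.92 dB
∠(j1000 + 1000) = arctan(1000/1000) = 45.00°
∠[(j1000)² + 20.2(j1000) + 324] = ∠[-9.9968e+05 + j20200] = 178.84°
∠H(j1000) = 45.00° − 178.84° = -133.84°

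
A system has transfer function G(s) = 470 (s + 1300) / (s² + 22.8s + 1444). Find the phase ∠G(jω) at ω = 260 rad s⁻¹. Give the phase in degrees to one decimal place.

-163.6°

∠(j260 + 1300) = arctan(260/1300) = 11.31°
∠[(j260)² + 22.8(j260) + 1444] = ∠[-66156 + j5928] = 174.88°
∠G(j260) = 11.31° − 174.88° = -163.57°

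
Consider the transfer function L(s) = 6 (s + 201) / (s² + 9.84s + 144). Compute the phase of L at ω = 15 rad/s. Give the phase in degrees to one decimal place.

-114.5°

∠(j15 + 201) = arctan(15/201) = 4.27°
∠[(j15)² + 9.84(j15) + 144] = ∠[-81 + j147.6] = 118.76°
∠L(j15) = 4.27° − 118.76° = -114.49°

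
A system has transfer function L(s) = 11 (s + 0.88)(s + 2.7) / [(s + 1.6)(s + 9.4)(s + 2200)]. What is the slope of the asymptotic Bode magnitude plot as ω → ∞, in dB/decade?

-20 dB/decade

With 2 zeros and 3 poles, the high-frequency asymptotic slope is 20 × (2 − 3) = -20 dB/decade.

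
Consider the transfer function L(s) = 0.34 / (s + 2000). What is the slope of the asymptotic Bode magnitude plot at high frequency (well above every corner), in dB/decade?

With 0 zeros and 1 pole, the high-frequency asymptotic slope is 20 × (0 − 1) = -20 dB/decade.

-20 dB/decade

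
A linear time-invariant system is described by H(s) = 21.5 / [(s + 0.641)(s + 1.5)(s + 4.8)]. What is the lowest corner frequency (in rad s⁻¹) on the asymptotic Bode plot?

0.641 rad s⁻¹

Break frequencies occur at each pole and zero magnitude: 0.641 rad s⁻¹, 1.5 rad s⁻¹, 4.8 rad s⁻¹.
The lowest is 0.641 rad s⁻¹.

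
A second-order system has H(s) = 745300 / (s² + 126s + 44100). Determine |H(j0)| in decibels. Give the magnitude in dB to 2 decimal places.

H(0) = 745300 / 44100 = 16.9
20 log₁₀(16.9) = 24.558 dB

24.56 dB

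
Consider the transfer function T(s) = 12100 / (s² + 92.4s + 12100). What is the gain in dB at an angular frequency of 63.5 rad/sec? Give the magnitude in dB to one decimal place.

|(j63.5)² + 92.4(j63.5) + 12100| = |8067.8 + j5867.4| = 9976
|T(j63.5)| = 12100 / 9976 = 1.2129
20 log₁₀(1.2129) = 1.68 dB

1.7 dB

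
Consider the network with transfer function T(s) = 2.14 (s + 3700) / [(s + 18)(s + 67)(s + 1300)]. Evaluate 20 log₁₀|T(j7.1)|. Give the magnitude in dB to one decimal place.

|j7.1 + 3700| = √(7.1² + 3700²) = 3700
|j7.1 + 18| = √(7.1² + 18²) = 19.35
|j7.1 + 67| = √(7.1² + 67²) = 67.38
|j7.1 + 1300| = √(7.1² + 1300²) = 1300
|T(j7.1)| = 2.14 × 3700 / (19.35 × 67.38 × 1300) = 0.0046719
20 log₁₀(0.0046719) = -46.61 dB

-46.6 dB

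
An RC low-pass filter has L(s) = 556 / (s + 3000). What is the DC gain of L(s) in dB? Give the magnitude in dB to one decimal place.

-14.6 dB

L(0) = 556 / 3000 = 0.18533
20 log₁₀(0.18533) = -14.64 dB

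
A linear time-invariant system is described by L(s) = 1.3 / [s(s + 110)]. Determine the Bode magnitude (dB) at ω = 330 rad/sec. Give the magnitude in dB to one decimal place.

|j330 + 110| = √(330² + 110²) = 347.9
|j330| = 330
|L(j330)| = 1.3 / (347.9 × 330) = 1.1325e-05
20 log₁₀(1.1325e-05) = -98.92 dB

-98.9 dB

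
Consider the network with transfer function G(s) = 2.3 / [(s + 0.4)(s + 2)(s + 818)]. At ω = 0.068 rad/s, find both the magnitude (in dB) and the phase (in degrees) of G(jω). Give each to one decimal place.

|j0.068 + 0.4| = √(0.068² + 0.4²) = 0.4057
|j0.068 + 2| = √(0.068² + 2²) = 2.001
|j0.068 + 818| = √(0.068² + 818²) = 818
|G(j0.068)| = 2.3 / (0.4057 × 2.001 × 818) = 0.003463
20 log₁₀(0.003463) = -49.21 dB
∠(j0.068 + 0.4) = arctan(0.068/0.4) = 9.65°
∠(j0.068 + 2) = arctan(0.068/2) = 1.95°
∠(j0.068 + 818) = arctan(0.068/818) = 0.00°
∠G(j0.068) = − (9.65° + 1.95° + 0.00°) = -11.60°

|G| = -49.2 dB, ∠G = -11.6°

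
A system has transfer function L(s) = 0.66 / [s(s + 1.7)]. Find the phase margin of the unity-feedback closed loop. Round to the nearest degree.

Gain crossover: |L(jω)| = 1 at ω ≈ 0.379 rad/s.
∠L(j0.379) = −90° − arctan(0.379/1.7) ≈ -102.57°
PM = 180° + (-102.57°) = 77.43°

77°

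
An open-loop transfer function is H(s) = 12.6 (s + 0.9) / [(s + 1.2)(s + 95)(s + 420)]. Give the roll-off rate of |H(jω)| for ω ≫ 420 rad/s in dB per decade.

-40 dB/decade

With 1 zero and 3 poles, the high-frequency asymptotic slope is 20 × (1 − 3) = -40 dB/decade.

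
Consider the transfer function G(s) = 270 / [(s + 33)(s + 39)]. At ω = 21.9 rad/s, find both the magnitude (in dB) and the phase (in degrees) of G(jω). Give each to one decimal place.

|G| = -16.3 dB, ∠G = -62.9°

|j21.9 + 33| = √(21.9² + 33²) = 39.61
|j21.9 + 39| = √(21.9² + 39²) = 44.73
|G(j21.9)| = 270 / (39.61 × 44.73) = 0.15241
20 log₁₀(0.15241) = -16.34 dB
∠(j21.9 + 33) = arctan(21.9/33) = 33.57°
∠(j21.9 + 39) = arctan(21.9/39) = 29.32°
∠G(j21.9) = − (33.57° + 29.32°) = -62.89°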